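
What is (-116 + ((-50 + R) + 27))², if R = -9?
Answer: 21904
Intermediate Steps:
(-116 + ((-50 + R) + 27))² = (-116 + ((-50 - 9) + 27))² = (-116 + (-59 + 27))² = (-116 - 32)² = (-148)² = 21904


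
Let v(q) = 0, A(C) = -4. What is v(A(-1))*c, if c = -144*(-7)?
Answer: 0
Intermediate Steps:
c = 1008
v(A(-1))*c = 0*1008 = 0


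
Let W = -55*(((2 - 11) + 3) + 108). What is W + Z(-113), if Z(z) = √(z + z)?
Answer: -5610 + I*√226 ≈ -5610.0 + 15.033*I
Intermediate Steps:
W = -5610 (W = -55*((-9 + 3) + 108) = -55*(-6 + 108) = -55*102 = -5610)
Z(z) = √2*√z (Z(z) = √(2*z) = √2*√z)
W + Z(-113) = -5610 + √2*√(-113) = -5610 + √2*(I*√113) = -5610 + I*√226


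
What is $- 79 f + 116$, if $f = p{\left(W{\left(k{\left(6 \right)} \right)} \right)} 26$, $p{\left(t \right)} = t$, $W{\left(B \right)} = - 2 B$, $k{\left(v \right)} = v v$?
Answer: $148004$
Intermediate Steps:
$k{\left(v \right)} = v^{2}$
$f = -1872$ ($f = - 2 \cdot 6^{2} \cdot 26 = \left(-2\right) 36 \cdot 26 = \left(-72\right) 26 = -1872$)
$- 79 f + 116 = \left(-79\right) \left(-1872\right) + 116 = 147888 + 116 = 148004$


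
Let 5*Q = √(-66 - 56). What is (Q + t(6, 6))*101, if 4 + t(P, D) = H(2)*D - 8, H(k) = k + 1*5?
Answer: 3030 + 101*I*√122/5 ≈ 3030.0 + 223.12*I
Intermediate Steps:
H(k) = 5 + k (H(k) = k + 5 = 5 + k)
t(P, D) = -12 + 7*D (t(P, D) = -4 + ((5 + 2)*D - 8) = -4 + (7*D - 8) = -4 + (-8 + 7*D) = -12 + 7*D)
Q = I*√122/5 (Q = √(-66 - 56)/5 = √(-122)/5 = (I*√122)/5 = I*√122/5 ≈ 2.2091*I)
(Q + t(6, 6))*101 = (I*√122/5 + (-12 + 7*6))*101 = (I*√122/5 + (-12 + 42))*101 = (I*√122/5 + 30)*101 = (30 + I*√122/5)*101 = 3030 + 101*I*√122/5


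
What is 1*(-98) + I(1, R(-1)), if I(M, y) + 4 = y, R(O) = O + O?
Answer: -104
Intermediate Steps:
R(O) = 2*O
I(M, y) = -4 + y
1*(-98) + I(1, R(-1)) = 1*(-98) + (-4 + 2*(-1)) = -98 + (-4 - 2) = -98 - 6 = -104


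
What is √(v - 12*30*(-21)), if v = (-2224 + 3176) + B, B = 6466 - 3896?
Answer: √11082 ≈ 105.27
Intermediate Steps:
B = 2570
v = 3522 (v = (-2224 + 3176) + 2570 = 952 + 2570 = 3522)
√(v - 12*30*(-21)) = √(3522 - 12*30*(-21)) = √(3522 - 360*(-21)) = √(3522 + 7560) = √11082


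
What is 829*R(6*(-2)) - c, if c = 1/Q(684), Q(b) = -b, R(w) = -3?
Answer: -1701107/684 ≈ -2487.0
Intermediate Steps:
c = -1/684 (c = 1/(-1*684) = 1/(-684) = -1/684 ≈ -0.0014620)
829*R(6*(-2)) - c = 829*(-3) - 1*(-1/684) = -2487 + 1/684 = -1701107/684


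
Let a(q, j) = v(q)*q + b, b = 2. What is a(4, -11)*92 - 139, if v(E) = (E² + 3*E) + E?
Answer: 11821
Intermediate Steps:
v(E) = E² + 4*E
a(q, j) = 2 + q²*(4 + q) (a(q, j) = (q*(4 + q))*q + 2 = q²*(4 + q) + 2 = 2 + q²*(4 + q))
a(4, -11)*92 - 139 = (2 + 4²*(4 + 4))*92 - 139 = (2 + 16*8)*92 - 139 = (2 + 128)*92 - 139 = 130*92 - 139 = 11960 - 139 = 11821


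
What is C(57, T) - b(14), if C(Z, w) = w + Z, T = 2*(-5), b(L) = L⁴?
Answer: -38369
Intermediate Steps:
T = -10
C(Z, w) = Z + w
C(57, T) - b(14) = (57 - 10) - 1*14⁴ = 47 - 1*38416 = 47 - 38416 = -38369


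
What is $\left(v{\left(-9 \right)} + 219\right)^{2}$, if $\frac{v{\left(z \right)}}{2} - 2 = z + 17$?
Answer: $57121$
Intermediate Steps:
$v{\left(z \right)} = 38 + 2 z$ ($v{\left(z \right)} = 4 + 2 \left(z + 17\right) = 4 + 2 \left(17 + z\right) = 4 + \left(34 + 2 z\right) = 38 + 2 z$)
$\left(v{\left(-9 \right)} + 219\right)^{2} = \left(\left(38 + 2 \left(-9\right)\right) + 219\right)^{2} = \left(\left(38 - 18\right) + 219\right)^{2} = \left(20 + 219\right)^{2} = 239^{2} = 57121$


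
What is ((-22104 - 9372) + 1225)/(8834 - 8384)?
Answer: -30251/450 ≈ -67.224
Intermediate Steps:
((-22104 - 9372) + 1225)/(8834 - 8384) = (-31476 + 1225)/450 = -30251*1/450 = -30251/450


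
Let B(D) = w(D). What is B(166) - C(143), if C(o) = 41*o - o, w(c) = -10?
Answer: -5730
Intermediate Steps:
B(D) = -10
C(o) = 40*o
B(166) - C(143) = -10 - 40*143 = -10 - 1*5720 = -10 - 5720 = -5730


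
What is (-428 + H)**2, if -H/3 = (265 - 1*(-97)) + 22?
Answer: 2496400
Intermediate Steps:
H = -1152 (H = -3*((265 - 1*(-97)) + 22) = -3*((265 + 97) + 22) = -3*(362 + 22) = -3*384 = -1152)
(-428 + H)**2 = (-428 - 1152)**2 = (-1580)**2 = 2496400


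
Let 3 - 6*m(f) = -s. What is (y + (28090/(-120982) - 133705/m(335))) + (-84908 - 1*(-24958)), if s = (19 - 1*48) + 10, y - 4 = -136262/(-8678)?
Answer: -20559111166869/2099763592 ≈ -9791.2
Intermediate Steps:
y = 85487/4339 (y = 4 - 136262/(-8678) = 4 - 136262*(-1/8678) = 4 + 68131/4339 = 85487/4339 ≈ 19.702)
s = -19 (s = (19 - 48) + 10 = -29 + 10 = -19)
m(f) = -8/3 (m(f) = ½ - (-1)*(-19)/6 = ½ - ⅙*19 = ½ - 19/6 = -8/3)
(y + (28090/(-120982) - 133705/m(335))) + (-84908 - 1*(-24958)) = (85487/4339 + (28090/(-120982) - 133705/(-8/3))) + (-84908 - 1*(-24958)) = (85487/4339 + (28090*(-1/120982) - 133705*(-3/8))) + (-84908 + 24958) = (85487/4339 + (-14045/60491 + 401115/8)) - 59950 = (85487/4339 + 24263735105/483928) - 59950 = 105321716173531/2099763592 - 59950 = -20559111166869/2099763592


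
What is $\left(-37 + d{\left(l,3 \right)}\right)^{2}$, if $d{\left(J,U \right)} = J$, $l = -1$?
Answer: $1444$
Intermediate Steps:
$\left(-37 + d{\left(l,3 \right)}\right)^{2} = \left(-37 - 1\right)^{2} = \left(-38\right)^{2} = 1444$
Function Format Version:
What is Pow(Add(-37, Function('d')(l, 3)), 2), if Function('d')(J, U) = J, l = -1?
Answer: 1444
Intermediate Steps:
Pow(Add(-37, Function('d')(l, 3)), 2) = Pow(Add(-37, -1), 2) = Pow(-38, 2) = 1444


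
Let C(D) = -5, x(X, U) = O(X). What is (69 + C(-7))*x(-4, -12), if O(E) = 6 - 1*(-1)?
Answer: 448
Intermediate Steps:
O(E) = 7 (O(E) = 6 + 1 = 7)
x(X, U) = 7
(69 + C(-7))*x(-4, -12) = (69 - 5)*7 = 64*7 = 448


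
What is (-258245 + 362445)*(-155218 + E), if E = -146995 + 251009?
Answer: -5335456800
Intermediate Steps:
E = 104014
(-258245 + 362445)*(-155218 + E) = (-258245 + 362445)*(-155218 + 104014) = 104200*(-51204) = -5335456800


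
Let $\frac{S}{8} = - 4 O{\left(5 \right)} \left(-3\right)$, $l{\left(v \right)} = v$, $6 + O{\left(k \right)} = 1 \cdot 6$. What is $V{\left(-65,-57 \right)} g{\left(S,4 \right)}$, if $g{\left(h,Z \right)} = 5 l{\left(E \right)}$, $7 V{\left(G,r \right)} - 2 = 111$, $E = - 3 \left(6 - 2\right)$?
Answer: $- \frac{6780}{7} \approx -968.57$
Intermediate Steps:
$O{\left(k \right)} = 0$ ($O{\left(k \right)} = -6 + 1 \cdot 6 = -6 + 6 = 0$)
$E = -12$ ($E = \left(-3\right) 4 = -12$)
$V{\left(G,r \right)} = \frac{113}{7}$ ($V{\left(G,r \right)} = \frac{2}{7} + \frac{1}{7} \cdot 111 = \frac{2}{7} + \frac{111}{7} = \frac{113}{7}$)
$S = 0$ ($S = 8 \left(-4\right) 0 \left(-3\right) = 8 \cdot 0 \left(-3\right) = 8 \cdot 0 = 0$)
$g{\left(h,Z \right)} = -60$ ($g{\left(h,Z \right)} = 5 \left(-12\right) = -60$)
$V{\left(-65,-57 \right)} g{\left(S,4 \right)} = \frac{113}{7} \left(-60\right) = - \frac{6780}{7}$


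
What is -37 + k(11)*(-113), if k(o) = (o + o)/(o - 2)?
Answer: -2819/9 ≈ -313.22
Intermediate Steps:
k(o) = 2*o/(-2 + o) (k(o) = (2*o)/(-2 + o) = 2*o/(-2 + o))
-37 + k(11)*(-113) = -37 + (2*11/(-2 + 11))*(-113) = -37 + (2*11/9)*(-113) = -37 + (2*11*(1/9))*(-113) = -37 + (22/9)*(-113) = -37 - 2486/9 = -2819/9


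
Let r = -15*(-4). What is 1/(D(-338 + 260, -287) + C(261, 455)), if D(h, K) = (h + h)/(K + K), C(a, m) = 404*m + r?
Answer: 287/52773638 ≈ 5.4383e-6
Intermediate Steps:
r = 60
C(a, m) = 60 + 404*m (C(a, m) = 404*m + 60 = 60 + 404*m)
D(h, K) = h/K (D(h, K) = (2*h)/((2*K)) = (2*h)*(1/(2*K)) = h/K)
1/(D(-338 + 260, -287) + C(261, 455)) = 1/((-338 + 260)/(-287) + (60 + 404*455)) = 1/(-78*(-1/287) + (60 + 183820)) = 1/(78/287 + 183880) = 1/(52773638/287) = 287/52773638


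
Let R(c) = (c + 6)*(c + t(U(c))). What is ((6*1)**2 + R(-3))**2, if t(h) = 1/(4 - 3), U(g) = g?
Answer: 900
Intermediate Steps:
t(h) = 1 (t(h) = 1/1 = 1)
R(c) = (1 + c)*(6 + c) (R(c) = (c + 6)*(c + 1) = (6 + c)*(1 + c) = (1 + c)*(6 + c))
((6*1)**2 + R(-3))**2 = ((6*1)**2 + (6 + (-3)**2 + 7*(-3)))**2 = (6**2 + (6 + 9 - 21))**2 = (36 - 6)**2 = 30**2 = 900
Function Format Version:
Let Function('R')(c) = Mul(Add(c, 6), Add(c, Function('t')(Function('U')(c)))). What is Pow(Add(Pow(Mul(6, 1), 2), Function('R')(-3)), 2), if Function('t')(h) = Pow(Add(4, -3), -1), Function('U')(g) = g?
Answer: 900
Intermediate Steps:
Function('t')(h) = 1 (Function('t')(h) = Pow(1, -1) = 1)
Function('R')(c) = Mul(Add(1, c), Add(6, c)) (Function('R')(c) = Mul(Add(c, 6), Add(c, 1)) = Mul(Add(6, c), Add(1, c)) = Mul(Add(1, c), Add(6, c)))
Pow(Add(Pow(Mul(6, 1), 2), Function('R')(-3)), 2) = Pow(Add(Pow(Mul(6, 1), 2), Add(6, Pow(-3, 2), Mul(7, -3))), 2) = Pow(Add(Pow(6, 2), Add(6, 9, -21)), 2) = Pow(Add(36, -6), 2) = Pow(30, 2) = 900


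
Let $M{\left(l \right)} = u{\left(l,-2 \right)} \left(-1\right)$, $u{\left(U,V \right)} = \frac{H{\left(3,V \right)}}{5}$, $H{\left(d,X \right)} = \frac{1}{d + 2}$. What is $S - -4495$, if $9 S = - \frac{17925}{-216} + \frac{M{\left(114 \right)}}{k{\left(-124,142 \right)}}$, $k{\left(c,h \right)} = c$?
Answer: $\frac{2262019643}{502200} \approx 4504.2$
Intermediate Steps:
$H{\left(d,X \right)} = \frac{1}{2 + d}$
$u{\left(U,V \right)} = \frac{1}{25}$ ($u{\left(U,V \right)} = \frac{1}{\left(2 + 3\right) 5} = \frac{1}{5} \cdot \frac{1}{5} = \frac{1}{25}$)
$M{\left(l \right)} = - \frac{1}{25}$ ($M{\left(l \right)} = \frac{1}{25} \left(-1\right) = - \frac{1}{25}$)
$S = \frac{4630643}{502200}$ ($S = \frac{- \frac{17925}{-216} - \frac{1}{25 \left(-124\right)}}{9} = \frac{\left(-17925\right) \left(- \frac{1}{216}\right) - - \frac{1}{3100}}{9} = \frac{\frac{5975}{72} + \frac{1}{3100}}{9} = \frac{1}{9} \cdot \frac{4630643}{55800} = \frac{4630643}{502200} \approx 9.2207$)
$S - -4495 = \frac{4630643}{502200} - -4495 = \frac{4630643}{502200} + 4495 = \frac{2262019643}{502200}$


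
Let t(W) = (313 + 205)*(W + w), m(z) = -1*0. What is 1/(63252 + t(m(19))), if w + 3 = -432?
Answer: -1/162078 ≈ -6.1699e-6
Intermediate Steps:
m(z) = 0
w = -435 (w = -3 - 432 = -435)
t(W) = -225330 + 518*W (t(W) = (313 + 205)*(W - 435) = 518*(-435 + W) = -225330 + 518*W)
1/(63252 + t(m(19))) = 1/(63252 + (-225330 + 518*0)) = 1/(63252 + (-225330 + 0)) = 1/(63252 - 225330) = 1/(-162078) = -1/162078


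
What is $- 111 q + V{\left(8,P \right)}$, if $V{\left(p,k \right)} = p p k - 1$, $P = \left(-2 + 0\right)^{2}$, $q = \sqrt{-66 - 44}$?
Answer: $255 - 111 i \sqrt{110} \approx 255.0 - 1164.2 i$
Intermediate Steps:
$q = i \sqrt{110}$ ($q = \sqrt{-110} = i \sqrt{110} \approx 10.488 i$)
$P = 4$ ($P = \left(-2\right)^{2} = 4$)
$V{\left(p,k \right)} = -1 + k p^{2}$ ($V{\left(p,k \right)} = p^{2} k - 1 = k p^{2} - 1 = -1 + k p^{2}$)
$- 111 q + V{\left(8,P \right)} = - 111 i \sqrt{110} - \left(1 - 4 \cdot 8^{2}\right) = - 111 i \sqrt{110} + \left(-1 + 4 \cdot 64\right) = - 111 i \sqrt{110} + \left(-1 + 256\right) = - 111 i \sqrt{110} + 255 = 255 - 111 i \sqrt{110}$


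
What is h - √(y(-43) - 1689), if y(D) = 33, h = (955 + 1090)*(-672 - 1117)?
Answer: -3658505 - 6*I*√46 ≈ -3.6585e+6 - 40.694*I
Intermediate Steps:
h = -3658505 (h = 2045*(-1789) = -3658505)
h - √(y(-43) - 1689) = -3658505 - √(33 - 1689) = -3658505 - √(-1656) = -3658505 - 6*I*√46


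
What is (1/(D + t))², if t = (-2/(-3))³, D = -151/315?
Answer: 893025/29929 ≈ 29.838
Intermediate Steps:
D = -151/315 (D = -151*1/315 = -151/315 ≈ -0.47936)
t = 8/27 (t = (-2*(-⅓))³ = (⅔)³ = 8/27 ≈ 0.29630)
(1/(D + t))² = (1/(-151/315 + 8/27))² = (1/(-173/945))² = (-945/173)² = 893025/29929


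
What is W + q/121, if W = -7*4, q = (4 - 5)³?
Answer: -3389/121 ≈ -28.008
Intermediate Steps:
q = -1 (q = (-1)³ = -1)
W = -28
W + q/121 = -28 - 1/121 = -3389/121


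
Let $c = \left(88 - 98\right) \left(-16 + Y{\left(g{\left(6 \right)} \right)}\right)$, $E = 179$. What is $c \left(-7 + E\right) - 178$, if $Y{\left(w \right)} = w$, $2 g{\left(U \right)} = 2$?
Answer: $25622$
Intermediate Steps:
$g{\left(U \right)} = 1$ ($g{\left(U \right)} = \frac{1}{2} \cdot 2 = 1$)
$c = 150$ ($c = \left(88 - 98\right) \left(-16 + 1\right) = \left(-10\right) \left(-15\right) = 150$)
$c \left(-7 + E\right) - 178 = 150 \left(-7 + 179\right) - 178 = 150 \cdot 172 - 178 = 25800 - 178 = 25622$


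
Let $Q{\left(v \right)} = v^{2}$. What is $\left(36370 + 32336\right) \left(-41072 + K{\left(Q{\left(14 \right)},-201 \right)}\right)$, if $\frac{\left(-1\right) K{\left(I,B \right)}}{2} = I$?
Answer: $-2848825584$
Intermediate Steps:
$K{\left(I,B \right)} = - 2 I$
$\left(36370 + 32336\right) \left(-41072 + K{\left(Q{\left(14 \right)},-201 \right)}\right) = \left(36370 + 32336\right) \left(-41072 - 2 \cdot 14^{2}\right) = 68706 \left(-41072 - 392\right) = 68706 \left(-41464\right) = -2848825584$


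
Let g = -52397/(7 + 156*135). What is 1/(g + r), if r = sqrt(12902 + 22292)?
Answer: 1103847599/15617002456257 + 443818489*sqrt(35194)/15617002456257 ≈ 0.0054021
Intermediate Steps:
r = sqrt(35194) ≈ 187.60
g = -52397/21067 (g = -52397/(7 + 21060) = -52397/21067 ≈ -2.4872)
1/(g + r) = 1/(-52397/21067 + sqrt(35194))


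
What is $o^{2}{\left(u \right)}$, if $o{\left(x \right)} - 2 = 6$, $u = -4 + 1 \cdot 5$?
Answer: $64$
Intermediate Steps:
$u = 1$ ($u = -4 + 5 = 1$)
$o{\left(x \right)} = 8$ ($o{\left(x \right)} = 2 + 6 = 8$)
$o^{2}{\left(u \right)} = 8^{2} = 64$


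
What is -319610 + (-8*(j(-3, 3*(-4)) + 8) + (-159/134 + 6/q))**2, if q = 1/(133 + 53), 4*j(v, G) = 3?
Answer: 13862482865/17956 ≈ 7.7203e+5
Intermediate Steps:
j(v, G) = 3/4 (j(v, G) = (1/4)*3 = 3/4)
q = 1/186 ≈ 0.0053763
-319610 + (-8*(j(-3, 3*(-4)) + 8) + (-159/134 + 6/q))**2 = -319610 + (-8*(3/4 + 8) + (-159/134 + 6/(1/186)))**2 = -319610 + (-8*35/4 + (-159*1/134 + 6*186))**2 = -319610 + (-70 + (-159/134 + 1116))**2 = -319610 + (-70 + 149385/134)**2 = -319610 + (140005/134)**2 = -319610 + 19601400025/17956 = 13862482865/17956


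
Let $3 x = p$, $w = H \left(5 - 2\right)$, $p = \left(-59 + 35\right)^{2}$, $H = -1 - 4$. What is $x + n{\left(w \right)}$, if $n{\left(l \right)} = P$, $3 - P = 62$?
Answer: $133$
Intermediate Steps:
$H = -5$ ($H = -1 - 4 = -5$)
$P = -59$ ($P = 3 - 62 = -59$)
$p = 576$ ($p = \left(-24\right)^{2} = 576$)
$w = -15$ ($w = - 5 \left(5 - 2\right) = \left(-5\right) 3 = -15$)
$x = 192$ ($x = \frac{1}{3} \cdot 576 = 192$)
$n{\left(l \right)} = -59$
$x + n{\left(w \right)} = 192 - 59 = 133$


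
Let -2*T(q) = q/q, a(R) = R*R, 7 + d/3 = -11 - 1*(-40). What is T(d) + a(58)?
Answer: 6727/2 ≈ 3363.5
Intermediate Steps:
d = 66 (d = -21 + 3*(-11 - 1*(-40)) = -21 + 3*(-11 + 40) = -21 + 3*29 = -21 + 87 = 66)
a(R) = R²
T(q) = -½ (T(q) = -q/(2*q) = -½*1 = -½)
T(d) + a(58) = -½ + 58² = -½ + 3364 = 6727/2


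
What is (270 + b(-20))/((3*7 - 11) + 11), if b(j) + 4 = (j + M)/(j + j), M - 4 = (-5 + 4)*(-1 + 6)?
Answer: 1523/120 ≈ 12.692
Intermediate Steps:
M = -1 (M = 4 + (-5 + 4)*(-1 + 6) = 4 - 1*5 = 4 - 5 = -1)
b(j) = -4 + (-1 + j)/(2*j) (b(j) = -4 + (j - 1)/(j + j) = -4 + (-1 + j)/((2*j)) = -4 + (-1 + j)*(1/(2*j)) = -4 + (-1 + j)/(2*j))
(270 + b(-20))/((3*7 - 11) + 11) = (270 + (½)*(-1 - 7*(-20))/(-20))/((3*7 - 11) + 11) = (270 + (½)*(-1/20)*(-1 + 140))/((21 - 11) + 11) = (270 + (½)*(-1/20)*139)/(10 + 11) = (270 - 139/40)/21 = (10661/40)*(1/21) = 1523/120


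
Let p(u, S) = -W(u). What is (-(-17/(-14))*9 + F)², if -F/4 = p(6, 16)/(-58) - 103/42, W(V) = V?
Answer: 3485689/1483524 ≈ 2.3496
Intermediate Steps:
p(u, S) = -u
F = 5722/609 (F = -4*(-1*6/(-58) - 103/42) = -4*(-6*(-1/58) - 103*1/42) = -4*(3/29 - 103/42) = -4*(-2861/1218) = 5722/609 ≈ 9.3957)
(-(-17/(-14))*9 + F)² = (-(-17/(-14))*9 + 5722/609)² = (-(-17*(-1/14))*9 + 5722/609)² = (-17*9/14 + 5722/609)² = (-1*153/14 + 5722/609)² = (-153/14 + 5722/609)² = (-1867/1218)² = 3485689/1483524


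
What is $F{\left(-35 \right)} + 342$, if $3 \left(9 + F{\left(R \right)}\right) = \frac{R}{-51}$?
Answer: $\frac{50984}{153} \approx 333.23$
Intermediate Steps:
$F{\left(R \right)} = -9 - \frac{R}{153}$ ($F{\left(R \right)} = -9 + \frac{R \frac{1}{-51}}{3} = -9 + \frac{R \left(- \frac{1}{51}\right)}{3} = -9 + \frac{\left(- \frac{1}{51}\right) R}{3} = -9 - \frac{R}{153}$)
$F{\left(-35 \right)} + 342 = \left(-9 - - \frac{35}{153}\right) + 342 = \left(-9 + \frac{35}{153}\right) + 342 = - \frac{1342}{153} + 342 = \frac{50984}{153}$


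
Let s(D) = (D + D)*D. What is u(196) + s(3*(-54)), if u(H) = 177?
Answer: 52665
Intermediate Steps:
s(D) = 2*D**2 (s(D) = (2*D)*D = 2*D**2)
u(196) + s(3*(-54)) = 177 + 2*(3*(-54))**2 = 177 + 2*(-162)**2 = 177 + 2*26244 = 177 + 52488 = 52665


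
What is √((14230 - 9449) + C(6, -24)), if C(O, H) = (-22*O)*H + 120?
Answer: √8069 ≈ 89.828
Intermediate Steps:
C(O, H) = 120 - 22*H*O (C(O, H) = -22*H*O + 120 = 120 - 22*H*O)
√((14230 - 9449) + C(6, -24)) = √((14230 - 9449) + (120 - 22*(-24)*6)) = √(4781 + (120 + 3168)) = √(4781 + 3288) = √8069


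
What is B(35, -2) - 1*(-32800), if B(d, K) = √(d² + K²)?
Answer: 32800 + √1229 ≈ 32835.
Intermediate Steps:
B(d, K) = √(K² + d²)
B(35, -2) - 1*(-32800) = √((-2)² + 35²) - 1*(-32800) = √(4 + 1225) + 32800 = √1229 + 32800 = 32800 + √1229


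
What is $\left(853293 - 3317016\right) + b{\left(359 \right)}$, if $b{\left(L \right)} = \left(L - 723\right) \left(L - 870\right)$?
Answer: $-2277719$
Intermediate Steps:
$b{\left(L \right)} = \left(-870 + L\right) \left(-723 + L\right)$ ($b{\left(L \right)} = \left(-723 + L\right) \left(-870 + L\right) = \left(-870 + L\right) \left(-723 + L\right)$)
$\left(853293 - 3317016\right) + b{\left(359 \right)} = \left(853293 - 3317016\right) + \left(629010 + 359^{2} - 571887\right) = -2463723 + \left(629010 + 128881 - 571887\right) = -2463723 + 186004 = -2277719$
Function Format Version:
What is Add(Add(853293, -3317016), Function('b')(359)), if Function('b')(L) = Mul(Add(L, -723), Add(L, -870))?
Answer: -2277719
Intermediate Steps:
Function('b')(L) = Mul(Add(-870, L), Add(-723, L)) (Function('b')(L) = Mul(Add(-723, L), Add(-870, L)) = Mul(Add(-870, L), Add(-723, L)))
Add(Add(853293, -3317016), Function('b')(359)) = Add(Add(853293, -3317016), Add(629010, Pow(359, 2), Mul(-1593, 359))) = Add(-2463723, Add(629010, 128881, -571887)) = Add(-2463723, 186004) = -2277719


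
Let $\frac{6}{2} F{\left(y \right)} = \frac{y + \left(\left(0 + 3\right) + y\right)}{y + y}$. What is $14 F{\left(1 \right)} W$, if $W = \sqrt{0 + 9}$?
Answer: $35$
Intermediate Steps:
$F{\left(y \right)} = \frac{3 + 2 y}{6 y}$ ($F{\left(y \right)} = \frac{\left(y + \left(\left(0 + 3\right) + y\right)\right) \frac{1}{y + y}}{3} = \frac{\left(y + \left(3 + y\right)\right) \frac{1}{2 y}}{3} = \frac{\left(3 + 2 y\right) \frac{1}{2 y}}{3} = \frac{\frac{1}{2} \frac{1}{y} \left(3 + 2 y\right)}{3} = \frac{3 + 2 y}{6 y}$)
$W = 3$ ($W = \sqrt{9} = 3$)
$14 F{\left(1 \right)} W = 14 \frac{3 + 2 \cdot 1}{6 \cdot 1} \cdot 3 = 14 \cdot \frac{1}{6} \cdot 1 \left(3 + 2\right) 3 = 14 \cdot \frac{1}{6} \cdot 1 \cdot 5 \cdot 3 = 14 \cdot \frac{5}{6} \cdot 3 = \frac{35}{3} \cdot 3 = 35$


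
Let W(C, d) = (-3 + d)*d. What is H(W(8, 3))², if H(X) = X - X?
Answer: 0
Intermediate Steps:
W(C, d) = d*(-3 + d)
H(X) = 0
H(W(8, 3))² = 0² = 0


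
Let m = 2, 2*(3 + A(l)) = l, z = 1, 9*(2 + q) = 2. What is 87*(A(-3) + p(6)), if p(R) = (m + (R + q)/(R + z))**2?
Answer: 524059/2646 ≈ 198.06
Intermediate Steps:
q = -16/9 (q = -2 + (1/9)*2 = -2 + 2/9 = -16/9 ≈ -1.7778)
A(l) = -3 + l/2
p(R) = (2 + (-16/9 + R)/(1 + R))**2 (p(R) = (2 + (R - 16/9)/(R + 1))**2 = (2 + (-16/9 + R)/(1 + R))**2)
87*(A(-3) + p(6)) = 87*((-3 + (1/2)*(-3)) + (2 + 27*6)**2/(81*(1 + 6)**2)) = 87*((-3 - 3/2) + (1/81)*(2 + 162)**2/7**2) = 87*(-9/2 + (1/81)*(1/49)*164**2) = 87*(-9/2 + (1/81)*(1/49)*26896) = 87*(-9/2 + 26896/3969) = 87*(18071/7938) = 524059/2646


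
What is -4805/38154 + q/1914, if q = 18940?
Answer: 39635555/4057042 ≈ 9.7696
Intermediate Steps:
-4805/38154 + q/1914 = -4805/38154 + 18940/1914 = -4805*1/38154 + 18940*(1/1914) = -4805/38154 + 9470/957 = 39635555/4057042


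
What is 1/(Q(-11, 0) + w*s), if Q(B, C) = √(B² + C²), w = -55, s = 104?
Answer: -1/5709 ≈ -0.00017516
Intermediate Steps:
1/(Q(-11, 0) + w*s) = 1/(√((-11)² + 0²) - 55*104) = 1/(√(121 + 0) - 5720) = 1/(√121 - 5720) = 1/(11 - 5720) = 1/(-5709) = -1/5709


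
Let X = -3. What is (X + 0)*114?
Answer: -342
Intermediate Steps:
(X + 0)*114 = (-3 + 0)*114 = -3*114 = -342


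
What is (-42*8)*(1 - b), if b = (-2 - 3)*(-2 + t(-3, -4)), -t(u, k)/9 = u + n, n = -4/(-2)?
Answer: -12096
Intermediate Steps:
n = 2 (n = -4*(-½) = 2)
t(u, k) = -18 - 9*u (t(u, k) = -9*(u + 2) = -9*(2 + u) = -18 - 9*u)
b = -35 (b = (-2 - 3)*(-2 + (-18 - 9*(-3))) = -5*(-2 + (-18 + 27)) = -5*(-2 + 9) = -5*7 = -35)
(-42*8)*(1 - b) = (-42*8)*(1 - 1*(-35)) = -336*(1 + 35) = -336*36 = -12096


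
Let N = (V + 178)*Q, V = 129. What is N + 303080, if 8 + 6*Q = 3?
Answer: 1816945/6 ≈ 3.0282e+5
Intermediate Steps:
Q = -⅚ (Q = -4/3 + (⅙)*3 = -4/3 + ½ = -⅚ ≈ -0.83333)
N = -1535/6 (N = (129 + 178)*(-⅚) = 307*(-⅚) = -1535/6 ≈ -255.83)
N + 303080 = -1535/6 + 303080 = 1816945/6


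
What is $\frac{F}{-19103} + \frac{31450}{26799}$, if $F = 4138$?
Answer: $\frac{489895088}{511941297} \approx 0.95694$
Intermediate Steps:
$\frac{F}{-19103} + \frac{31450}{26799} = \frac{4138}{-19103} + \frac{31450}{26799} = 4138 \left(- \frac{1}{19103}\right) + 31450 \cdot \frac{1}{26799} = - \frac{4138}{19103} + \frac{31450}{26799} = \frac{489895088}{511941297}$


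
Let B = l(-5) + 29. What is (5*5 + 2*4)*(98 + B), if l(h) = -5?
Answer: 4026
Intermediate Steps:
B = 24 (B = -5 + 29 = 24)
(5*5 + 2*4)*(98 + B) = (5*5 + 2*4)*(98 + 24) = (25 + 8)*122 = 33*122 = 4026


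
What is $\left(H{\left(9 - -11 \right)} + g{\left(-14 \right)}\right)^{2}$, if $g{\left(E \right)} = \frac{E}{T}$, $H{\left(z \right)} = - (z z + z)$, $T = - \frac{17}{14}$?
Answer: $\frac{48219136}{289} \approx 1.6685 \cdot 10^{5}$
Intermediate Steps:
$T = - \frac{17}{14}$ ($T = \left(-17\right) \frac{1}{14} = - \frac{17}{14} \approx -1.2143$)
$H{\left(z \right)} = - z - z^{2}$ ($H{\left(z \right)} = - (z^{2} + z) = - (z + z^{2}) = - z - z^{2}$)
$g{\left(E \right)} = - \frac{14 E}{17}$ ($g{\left(E \right)} = \frac{E}{- \frac{17}{14}} = E \left(- \frac{14}{17}\right) = - \frac{14 E}{17}$)
$\left(H{\left(9 - -11 \right)} + g{\left(-14 \right)}\right)^{2} = \left(- \left(9 - -11\right) \left(1 + \left(9 - -11\right)\right) - - \frac{196}{17}\right)^{2} = \left(- \left(9 + 11\right) \left(1 + \left(9 + 11\right)\right) + \frac{196}{17}\right)^{2} = \left(\left(-1\right) 20 \left(1 + 20\right) + \frac{196}{17}\right)^{2} = \left(\left(-1\right) 20 \cdot 21 + \frac{196}{17}\right)^{2} = \left(-420 + \frac{196}{17}\right)^{2} = \left(- \frac{6944}{17}\right)^{2} = \frac{48219136}{289}$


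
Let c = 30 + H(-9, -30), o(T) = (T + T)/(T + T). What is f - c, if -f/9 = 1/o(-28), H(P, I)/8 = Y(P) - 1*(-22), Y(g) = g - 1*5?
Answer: -103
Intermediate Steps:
Y(g) = -5 + g (Y(g) = g - 5 = -5 + g)
H(P, I) = 136 + 8*P (H(P, I) = 8*((-5 + P) - 1*(-22)) = 8*((-5 + P) + 22) = 8*(17 + P) = 136 + 8*P)
o(T) = 1 (o(T) = (2*T)/((2*T)) = (2*T)*(1/(2*T)) = 1)
f = -9 (f = -9/1 = -9*1 = -9)
c = 94 (c = 30 + (136 + 8*(-9)) = 30 + (136 - 72) = 30 + 64 = 94)
f - c = -9 - 1*94 = -9 - 94 = -103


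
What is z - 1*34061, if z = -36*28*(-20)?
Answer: -13901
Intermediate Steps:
z = 20160 (z = -1008*(-20) = 20160)
z - 1*34061 = 20160 - 1*34061 = 20160 - 34061 = -13901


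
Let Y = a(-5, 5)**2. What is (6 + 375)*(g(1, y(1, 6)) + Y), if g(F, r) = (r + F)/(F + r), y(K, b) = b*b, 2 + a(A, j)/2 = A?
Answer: 75057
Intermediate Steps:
a(A, j) = -4 + 2*A
y(K, b) = b**2
g(F, r) = 1 (g(F, r) = (F + r)/(F + r) = 1)
Y = 196 (Y = (-4 + 2*(-5))**2 = (-4 - 10)**2 = (-14)**2 = 196)
(6 + 375)*(g(1, y(1, 6)) + Y) = (6 + 375)*(1 + 196) = 381*197 = 75057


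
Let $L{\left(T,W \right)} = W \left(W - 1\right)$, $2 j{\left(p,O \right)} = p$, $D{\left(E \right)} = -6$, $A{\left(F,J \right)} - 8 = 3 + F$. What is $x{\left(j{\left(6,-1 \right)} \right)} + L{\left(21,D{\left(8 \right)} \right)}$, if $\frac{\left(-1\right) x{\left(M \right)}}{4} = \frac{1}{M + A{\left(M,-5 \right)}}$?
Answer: $\frac{710}{17} \approx 41.765$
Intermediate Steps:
$A{\left(F,J \right)} = 11 + F$ ($A{\left(F,J \right)} = 8 + \left(3 + F\right) = 11 + F$)
$j{\left(p,O \right)} = \frac{p}{2}$
$x{\left(M \right)} = - \frac{4}{11 + 2 M}$ ($x{\left(M \right)} = - \frac{4}{M + \left(11 + M\right)} = - \frac{4}{11 + 2 M}$)
$L{\left(T,W \right)} = W \left(-1 + W\right)$
$x{\left(j{\left(6,-1 \right)} \right)} + L{\left(21,D{\left(8 \right)} \right)} = - \frac{4}{11 + 2 \cdot \frac{1}{2} \cdot 6} - 6 \left(-1 - 6\right) = - \frac{4}{11 + 2 \cdot 3} - -42 = - \frac{4}{11 + 6} + 42 = - \frac{4}{17} + 42 = \frac{710}{17}$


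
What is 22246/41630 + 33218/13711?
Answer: 843940123/285394465 ≈ 2.9571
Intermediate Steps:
22246/41630 + 33218/13711 = 22246*(1/41630) + 33218*(1/13711) = 11123/20815 + 33218/13711 = 843940123/285394465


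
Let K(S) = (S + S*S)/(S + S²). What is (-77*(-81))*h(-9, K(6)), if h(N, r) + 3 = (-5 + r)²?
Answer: 81081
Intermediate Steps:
K(S) = 1 (K(S) = (S + S²)/(S + S²) = 1)
h(N, r) = -3 + (-5 + r)²
(-77*(-81))*h(-9, K(6)) = (-77*(-81))*(-3 + (-5 + 1)²) = 6237*(-3 + (-4)²) = 6237*(-3 + 16) = 6237*13 = 81081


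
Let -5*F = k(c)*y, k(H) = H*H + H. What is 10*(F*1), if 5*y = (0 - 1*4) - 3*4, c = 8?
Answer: 2304/5 ≈ 460.80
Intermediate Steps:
k(H) = H + H² (k(H) = H² + H = H + H²)
y = -16/5 (y = ((0 - 1*4) - 3*4)/5 = ((0 - 4) - 12)/5 = (-4 - 12)/5 = (⅕)*(-16) = -16/5 ≈ -3.2000)
F = 1152/25 (F = -8*(1 + 8)*(-16)/(5*5) = -8*9*(-16)/(5*5) = -72*(-16)/(5*5) = -⅕*(-1152/5) = 1152/25 ≈ 46.080)
10*(F*1) = 10*((1152/25)*1) = 10*(1152/25) = 2304/5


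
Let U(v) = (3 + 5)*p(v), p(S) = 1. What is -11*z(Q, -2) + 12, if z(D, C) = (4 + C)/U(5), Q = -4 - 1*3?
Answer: 37/4 ≈ 9.2500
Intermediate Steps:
Q = -7 (Q = -4 - 3 = -7)
U(v) = 8 (U(v) = (3 + 5)*1 = 8*1 = 8)
z(D, C) = ½ + C/8 (z(D, C) = (4 + C)/8 = (4 + C)*(⅛) = ½ + C/8)
-11*z(Q, -2) + 12 = -11*(½ + (⅛)*(-2)) + 12 = -11*(½ - ¼) + 12 = -11*¼ + 12 = -11/4 + 12 = 37/4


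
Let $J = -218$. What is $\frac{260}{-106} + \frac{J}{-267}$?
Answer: $- \frac{23156}{14151} \approx -1.6364$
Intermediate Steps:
$\frac{260}{-106} + \frac{J}{-267} = \frac{260}{-106} - \frac{218}{-267} = 260 \left(- \frac{1}{106}\right) - - \frac{218}{267} = - \frac{130}{53} + \frac{218}{267} = - \frac{23156}{14151}$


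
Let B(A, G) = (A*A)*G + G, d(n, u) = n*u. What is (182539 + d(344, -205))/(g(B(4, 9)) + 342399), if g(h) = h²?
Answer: 112019/365808 ≈ 0.30622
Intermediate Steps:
B(A, G) = G + G*A² (B(A, G) = A²*G + G = G*A² + G = G + G*A²)
(182539 + d(344, -205))/(g(B(4, 9)) + 342399) = (182539 + 344*(-205))/((9*(1 + 4²))² + 342399) = (182539 - 70520)/((9*(1 + 16))² + 342399) = 112019/((9*17)² + 342399) = 112019/(153² + 342399) = 112019/(23409 + 342399) = 112019/365808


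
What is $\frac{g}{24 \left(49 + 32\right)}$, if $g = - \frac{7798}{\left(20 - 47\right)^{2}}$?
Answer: $- \frac{3899}{708588} \approx -0.0055025$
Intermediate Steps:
$g = - \frac{7798}{729}$ ($g = - \frac{7798}{\left(-27\right)^{2}} = - \frac{7798}{729} \approx -10.697$)
$\frac{g}{24 \left(49 + 32\right)} = - \frac{7798}{729 \cdot 24 \left(49 + 32\right)} = - \frac{7798}{729 \cdot 24 \cdot 81} = - \frac{7798}{729 \cdot 1944} = \left(- \frac{7798}{729}\right) \frac{1}{1944} = - \frac{3899}{708588}$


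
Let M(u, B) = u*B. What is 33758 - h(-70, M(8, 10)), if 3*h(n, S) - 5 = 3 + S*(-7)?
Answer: 33942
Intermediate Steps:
M(u, B) = B*u
h(n, S) = 8/3 - 7*S/3 (h(n, S) = 5/3 + (3 + S*(-7))/3 = 5/3 + (3 - 7*S)/3 = 5/3 + (1 - 7*S/3) = 8/3 - 7*S/3)
33758 - h(-70, M(8, 10)) = 33758 - (8/3 - 70*8/3) = 33758 - (8/3 - 7/3*80) = 33758 - (8/3 - 560/3) = 33758 - 1*(-184) = 33758 + 184 = 33942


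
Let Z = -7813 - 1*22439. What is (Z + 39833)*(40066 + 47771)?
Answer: 841566297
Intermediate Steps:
Z = -30252 (Z = -7813 - 22439 = -30252)
(Z + 39833)*(40066 + 47771) = (-30252 + 39833)*(40066 + 47771) = 9581*87837 = 841566297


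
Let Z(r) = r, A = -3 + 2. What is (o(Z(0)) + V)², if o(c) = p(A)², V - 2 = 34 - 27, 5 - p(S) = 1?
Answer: 625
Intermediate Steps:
A = -1
p(S) = 4 (p(S) = 5 - 1*1 = 5 - 1 = 4)
V = 9 (V = 2 + (34 - 27) = 2 + 7 = 9)
o(c) = 16 (o(c) = 4² = 16)
(o(Z(0)) + V)² = (16 + 9)² = 25² = 625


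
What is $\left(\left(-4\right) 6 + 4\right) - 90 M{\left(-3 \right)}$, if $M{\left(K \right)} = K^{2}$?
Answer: $-830$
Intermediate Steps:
$\left(\left(-4\right) 6 + 4\right) - 90 M{\left(-3 \right)} = \left(\left(-4\right) 6 + 4\right) - 90 \left(-3\right)^{2} = \left(-24 + 4\right) - 810 = -20 - 810 = -830$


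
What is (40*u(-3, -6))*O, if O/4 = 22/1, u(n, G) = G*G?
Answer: 126720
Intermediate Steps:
u(n, G) = G**2
O = 88 (O = 4*(22/1) = 4*(22*1) = 4*22 = 88)
(40*u(-3, -6))*O = (40*(-6)**2)*88 = (40*36)*88 = 1440*88 = 126720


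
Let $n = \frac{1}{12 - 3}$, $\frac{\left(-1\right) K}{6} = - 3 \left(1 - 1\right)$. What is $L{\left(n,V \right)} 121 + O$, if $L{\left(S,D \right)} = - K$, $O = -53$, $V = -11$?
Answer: $-53$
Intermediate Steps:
$K = 0$ ($K = - 6 \left(- 3 \left(1 - 1\right)\right) = - 6 \left(\left(-3\right) 0\right) = \left(-6\right) 0 = 0$)
$n = \frac{1}{9} \approx 0.11111$
$L{\left(S,D \right)} = 0$ ($L{\left(S,D \right)} = \left(-1\right) 0 = 0$)
$L{\left(n,V \right)} 121 + O = 0 \cdot 121 - 53 = 0 - 53 = -53$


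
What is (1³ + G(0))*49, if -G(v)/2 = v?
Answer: 49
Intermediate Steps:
G(v) = -2*v
(1³ + G(0))*49 = (1³ - 2*0)*49 = (1 + 0)*49 = 1*49 = 49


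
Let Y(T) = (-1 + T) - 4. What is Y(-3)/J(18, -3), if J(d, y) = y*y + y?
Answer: -4/3 ≈ -1.3333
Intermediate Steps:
J(d, y) = y + y**2 (J(d, y) = y**2 + y = y + y**2)
Y(T) = -5 + T
Y(-3)/J(18, -3) = (-5 - 3)/((-3*(1 - 3))) = -8/((-3*(-2))) = -8/6 = -8*1/6 = -4/3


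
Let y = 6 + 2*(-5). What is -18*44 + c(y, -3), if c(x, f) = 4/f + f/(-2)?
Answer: -4751/6 ≈ -791.83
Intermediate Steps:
y = -4 (y = 6 - 10 = -4)
c(x, f) = 4/f - f/2 (c(x, f) = 4/f + f*(-1/2) = 4/f - f/2)
-18*44 + c(y, -3) = -18*44 + (4/(-3) - 1/2*(-3)) = -792 + (4*(-1/3) + 3/2) = -792 + (-4/3 + 3/2) = -792 + 1/6 = -4751/6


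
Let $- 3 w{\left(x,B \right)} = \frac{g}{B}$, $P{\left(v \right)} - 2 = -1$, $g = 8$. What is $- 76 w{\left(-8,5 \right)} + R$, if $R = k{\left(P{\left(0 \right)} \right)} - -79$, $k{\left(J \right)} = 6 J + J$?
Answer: $\frac{1898}{15} \approx 126.53$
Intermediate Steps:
$P{\left(v \right)} = 1$ ($P{\left(v \right)} = 2 - 1 = 1$)
$w{\left(x,B \right)} = - \frac{8}{3 B}$ ($w{\left(x,B \right)} = - \frac{8 \frac{1}{B}}{3} = - \frac{8}{3 B}$)
$k{\left(J \right)} = 7 J$
$R = 86$ ($R = 7 \cdot 1 - -79 = 7 + 79 = 86$)
$- 76 w{\left(-8,5 \right)} + R = - 76 \left(- \frac{8}{3 \cdot 5}\right) + 86 = - 76 \left(\left(- \frac{8}{3}\right) \frac{1}{5}\right) + 86 = \left(-76\right) \left(- \frac{8}{15}\right) + 86 = \frac{608}{15} + 86 = \frac{1898}{15}$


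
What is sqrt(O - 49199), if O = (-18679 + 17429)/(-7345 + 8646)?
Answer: I*sqrt(83275902849)/1301 ≈ 221.81*I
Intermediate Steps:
O = -1250/1301 ≈ -0.96080
sqrt(O - 49199) = sqrt(-1250/1301 - 49199) = sqrt(-64009149/1301) = I*sqrt(83275902849)/1301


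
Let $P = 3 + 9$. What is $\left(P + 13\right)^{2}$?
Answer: $625$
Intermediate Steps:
$P = 12$
$\left(P + 13\right)^{2} = \left(12 + 13\right)^{2} = 25^{2} = 625$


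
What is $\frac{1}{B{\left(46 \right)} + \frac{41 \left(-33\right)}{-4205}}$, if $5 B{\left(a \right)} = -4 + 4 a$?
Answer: $\frac{4205}{152733} \approx 0.027532$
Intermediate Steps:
$B{\left(a \right)} = - \frac{4}{5} + \frac{4 a}{5}$ ($B{\left(a \right)} = \frac{-4 + 4 a}{5} = - \frac{4}{5} + \frac{4 a}{5}$)
$\frac{1}{B{\left(46 \right)} + \frac{41 \left(-33\right)}{-4205}} = \frac{1}{\left(- \frac{4}{5} + \frac{4}{5} \cdot 46\right) + \frac{41 \left(-33\right)}{-4205}} = \frac{1}{\left(- \frac{4}{5} + \frac{184}{5}\right) - - \frac{1353}{4205}} = \frac{1}{36 + \frac{1353}{4205}} = \frac{1}{\frac{152733}{4205}} = \frac{4205}{152733}$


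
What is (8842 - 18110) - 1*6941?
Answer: -16209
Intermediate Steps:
(8842 - 18110) - 1*6941 = -9268 - 6941 = -16209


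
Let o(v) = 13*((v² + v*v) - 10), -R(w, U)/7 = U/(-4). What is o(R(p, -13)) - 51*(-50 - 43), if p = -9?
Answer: 144557/8 ≈ 18070.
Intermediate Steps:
R(w, U) = 7*U/4 (R(w, U) = -7*U/(-4) = -7*U*(-1)/4 = -(-7)*U/4 = 7*U/4)
o(v) = -130 + 26*v² (o(v) = 13*((v² + v²) - 10) = 13*(2*v² - 10) = 13*(-10 + 2*v²) = -130 + 26*v²)
o(R(p, -13)) - 51*(-50 - 43) = (-130 + 26*((7/4)*(-13))²) - 51*(-50 - 43) = (-130 + 26*(-91/4)²) - 51*(-93) = (-130 + 26*(8281/16)) + 4743 = (-130 + 107653/8) + 4743 = 106613/8 + 4743 = 144557/8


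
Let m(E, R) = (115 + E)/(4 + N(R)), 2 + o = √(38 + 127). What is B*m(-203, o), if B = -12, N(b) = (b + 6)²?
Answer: 39072/4733 - 8448*√165/23665 ≈ 3.6697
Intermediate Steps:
N(b) = (6 + b)²
o = -2 + √165 (o = -2 + √(38 + 127) = -2 + √165 ≈ 10.845)
m(E, R) = (115 + E)/(4 + (6 + R)²)
B*m(-203, o) = -12*(115 - 203)/(4 + (6 + (-2 + √165))²) = -12*(-88)/(4 + (4 + √165)²) = -(-1056)/(4 + (4 + √165)²) = 1056/(4 + (4 + √165)²)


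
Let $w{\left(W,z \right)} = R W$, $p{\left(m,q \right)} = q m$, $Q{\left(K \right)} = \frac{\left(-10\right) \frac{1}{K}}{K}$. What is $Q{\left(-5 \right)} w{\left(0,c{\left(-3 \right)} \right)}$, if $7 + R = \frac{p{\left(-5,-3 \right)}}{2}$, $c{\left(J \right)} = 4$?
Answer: $0$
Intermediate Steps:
$Q{\left(K \right)} = - \frac{10}{K^{2}}$
$p{\left(m,q \right)} = m q$
$R = \frac{1}{2}$ ($R = -7 + \frac{\left(-5\right) \left(-3\right)}{2} = -7 + 15 \cdot \frac{1}{2} = -7 + \frac{15}{2} = \frac{1}{2} \approx 0.5$)
$w{\left(W,z \right)} = \frac{W}{2}$
$Q{\left(-5 \right)} w{\left(0,c{\left(-3 \right)} \right)} = - \frac{10}{25} \cdot \frac{1}{2} \cdot 0 = \left(-10\right) \frac{1}{25} \cdot 0 = \left(- \frac{2}{5}\right) 0 = 0$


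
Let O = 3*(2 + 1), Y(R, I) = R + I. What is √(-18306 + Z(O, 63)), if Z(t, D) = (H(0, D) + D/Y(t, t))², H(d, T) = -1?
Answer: I*√73199/2 ≈ 135.28*I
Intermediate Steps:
Y(R, I) = I + R
O = 9 (O = 3*3 = 9)
Z(t, D) = (-1 + D/(2*t))² (Z(t, D) = (-1 + D/(t + t))² = (-1 + D/((2*t)))² = (-1 + D*(1/(2*t)))² = (-1 + D/(2*t))²)
√(-18306 + Z(O, 63)) = √(-18306 + (¼)*(63 - 2*9)²/9²) = √(-18306 + (¼)*(1/81)*(63 - 18)²) = √(-18306 + (¼)*(1/81)*45²) = √(-18306 + (¼)*(1/81)*2025) = √(-18306 + 25/4) = √(-73199/4) = I*√73199/2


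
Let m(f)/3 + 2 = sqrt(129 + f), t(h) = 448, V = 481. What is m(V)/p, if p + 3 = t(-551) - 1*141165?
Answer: 3/70360 - 3*sqrt(610)/140720 ≈ -0.00048390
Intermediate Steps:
m(f) = -6 + 3*sqrt(129 + f)
p = -140720 (p = -3 + (448 - 1*141165) = -3 + (448 - 141165) = -3 - 140717 = -140720)
m(V)/p = (-6 + 3*sqrt(129 + 481))/(-140720) = (-6 + 3*sqrt(610))*(-1/140720) = 3/70360 - 3*sqrt(610)/140720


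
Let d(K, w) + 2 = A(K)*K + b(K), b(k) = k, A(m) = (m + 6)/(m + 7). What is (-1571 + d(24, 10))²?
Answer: 2237195401/961 ≈ 2.3280e+6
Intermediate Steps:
A(m) = (6 + m)/(7 + m)
d(K, w) = -2 + K + K*(6 + K)/(7 + K) (d(K, w) = -2 + (((6 + K)/(7 + K))*K + K) = -2 + (K*(6 + K)/(7 + K) + K) = -2 + (K + K*(6 + K)/(7 + K)) = -2 + K + K*(6 + K)/(7 + K))
(-1571 + d(24, 10))² = (-1571 + (-14 + 2*24² + 11*24)/(7 + 24))² = (-1571 + (-14 + 2*576 + 264)/31)² = (-1571 + (-14 + 1152 + 264)/31)² = (-1571 + (1/31)*1402)² = (-1571 + 1402/31)² = (-47299/31)² = 2237195401/961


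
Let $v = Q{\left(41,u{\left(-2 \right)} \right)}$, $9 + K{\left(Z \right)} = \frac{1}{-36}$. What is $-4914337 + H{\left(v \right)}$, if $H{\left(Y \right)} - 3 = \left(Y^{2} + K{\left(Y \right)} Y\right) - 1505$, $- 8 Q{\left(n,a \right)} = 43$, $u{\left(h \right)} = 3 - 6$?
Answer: $- \frac{2831478673}{576} \approx -4.9158 \cdot 10^{6}$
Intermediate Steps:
$u{\left(h \right)} = -3$ ($u{\left(h \right)} = 3 - 6 = -3$)
$K{\left(Z \right)} = - \frac{325}{36}$ ($K{\left(Z \right)} = -9 + \frac{1}{-36} = -9 - \frac{1}{36} = - \frac{325}{36}$)
$Q{\left(n,a \right)} = - \frac{43}{8}$ ($Q{\left(n,a \right)} = \left(- \frac{1}{8}\right) 43 = - \frac{43}{8}$)
$v = - \frac{43}{8} \approx -5.375$
$H{\left(Y \right)} = -1502 + Y^{2} - \frac{325 Y}{36}$ ($H{\left(Y \right)} = 3 - \left(1505 - Y^{2} + \frac{325 Y}{36}\right) = -1502 + Y^{2} - \frac{325 Y}{36}$)
$-4914337 + H{\left(v \right)} = -4914337 - \left(\frac{418601}{288} - \frac{1849}{64}\right) = -4914337 + \left(-1502 + \frac{1849}{64} + \frac{13975}{288}\right) = -4914337 - \frac{820561}{576} = - \frac{2831478673}{576}$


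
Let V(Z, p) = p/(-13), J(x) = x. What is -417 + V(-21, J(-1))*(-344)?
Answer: -5765/13 ≈ -443.46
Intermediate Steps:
V(Z, p) = -p/13 (V(Z, p) = p*(-1/13) = -p/13)
-417 + V(-21, J(-1))*(-344) = -417 - 1/13*(-1)*(-344) = -417 + (1/13)*(-344) = -417 - 344/13 = -5765/13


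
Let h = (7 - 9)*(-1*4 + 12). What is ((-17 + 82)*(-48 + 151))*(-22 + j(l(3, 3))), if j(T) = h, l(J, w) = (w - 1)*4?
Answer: -254410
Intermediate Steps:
l(J, w) = -4 + 4*w (l(J, w) = (-1 + w)*4 = -4 + 4*w)
h = -16 (h = -2*(-4 + 12) = -2*8 = -16)
j(T) = -16
((-17 + 82)*(-48 + 151))*(-22 + j(l(3, 3))) = ((-17 + 82)*(-48 + 151))*(-22 - 16) = (65*103)*(-38) = 6695*(-38) = -254410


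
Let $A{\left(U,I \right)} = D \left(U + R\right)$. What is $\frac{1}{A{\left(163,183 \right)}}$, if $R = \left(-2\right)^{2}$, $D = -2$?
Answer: $- \frac{1}{334} \approx -0.002994$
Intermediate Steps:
$R = 4$
$A{\left(U,I \right)} = -8 - 2 U$ ($A{\left(U,I \right)} = - 2 \left(U + 4\right) = - 2 \left(4 + U\right) = -8 - 2 U$)
$\frac{1}{A{\left(163,183 \right)}} = \frac{1}{-8 - 326} = \frac{1}{-334} = - \frac{1}{334}$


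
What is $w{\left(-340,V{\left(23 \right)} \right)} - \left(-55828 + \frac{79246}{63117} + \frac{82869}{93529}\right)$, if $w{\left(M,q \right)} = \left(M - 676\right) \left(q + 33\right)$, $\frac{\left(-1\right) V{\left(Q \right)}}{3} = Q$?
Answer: $\frac{545473108950965}{5903269893} \approx 92402.0$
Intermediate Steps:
$V{\left(Q \right)} = - 3 Q$
$w{\left(M,q \right)} = \left(-676 + M\right) \left(33 + q\right)$
$w{\left(-340,V{\left(23 \right)} \right)} - \left(-55828 + \frac{79246}{63117} + \frac{82869}{93529}\right) = \left(-22308 - 676 \left(\left(-3\right) 23\right) + 33 \left(-340\right) - 340 \left(\left(-3\right) 23\right)\right) - \left(-55828 + \frac{79246}{63117} + \frac{82869}{93529}\right) = \left(-22308 - -46644 - 11220 - -23460\right) - \left(-55828 + \frac{79246}{63117} + \frac{82869}{93529}\right) = \left(-22308 + 46644 - 11220 + 23460\right) + \left(55828 - \left(\frac{82869}{93529} + \frac{79246}{63117}\right)\right) = 36576 + \left(55828 - \frac{12642241807}{5903269893}\right) = 36576 + \frac{329555109344597}{5903269893} = \frac{545473108950965}{5903269893}$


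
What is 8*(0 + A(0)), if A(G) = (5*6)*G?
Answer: 0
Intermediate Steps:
A(G) = 30*G
8*(0 + A(0)) = 8*(0 + 30*0) = 8*(0 + 0) = 8*0 = 0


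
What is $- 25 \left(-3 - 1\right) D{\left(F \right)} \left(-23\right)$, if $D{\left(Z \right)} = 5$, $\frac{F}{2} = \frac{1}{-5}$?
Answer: $-11500$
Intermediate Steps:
$F = - \frac{2}{5}$ ($F = \frac{2}{-5} = 2 \left(- \frac{1}{5}\right) = - \frac{2}{5} \approx -0.4$)
$- 25 \left(-3 - 1\right) D{\left(F \right)} \left(-23\right) = - 25 \left(-3 - 1\right) 5 \left(-23\right) = - 25 \left(\left(-4\right) 5\right) \left(-23\right) = \left(-25\right) \left(-20\right) \left(-23\right) = 500 \left(-23\right) = -11500$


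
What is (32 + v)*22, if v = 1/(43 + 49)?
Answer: 32395/46 ≈ 704.24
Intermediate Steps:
v = 1/92 ≈ 0.010870
(32 + v)*22 = (32 + 1/92)*22 = (2945/92)*22 = 32395/46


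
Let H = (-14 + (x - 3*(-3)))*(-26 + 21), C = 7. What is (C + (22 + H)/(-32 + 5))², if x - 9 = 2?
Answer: 38809/729 ≈ 53.236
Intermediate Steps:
x = 11 (x = 9 + 2 = 11)
H = -30 (H = (-14 + (11 - 3*(-3)))*(-26 + 21) = (-14 + (11 + 9))*(-5) = (-14 + 20)*(-5) = 6*(-5) = -30)
(C + (22 + H)/(-32 + 5))² = (7 + (22 - 30)/(-32 + 5))² = (7 - 8/(-27))² = (7 - 8*(-1/27))² = (7 + 8/27)² = (197/27)² = 38809/729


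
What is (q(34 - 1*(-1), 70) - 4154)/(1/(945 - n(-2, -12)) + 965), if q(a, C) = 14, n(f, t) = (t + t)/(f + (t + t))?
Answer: -25405110/5921729 ≈ -4.2902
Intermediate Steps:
n(f, t) = 2*t/(f + 2*t) (n(f, t) = (2*t)/(f + 2*t) = 2*t/(f + 2*t))
(q(34 - 1*(-1), 70) - 4154)/(1/(945 - n(-2, -12)) + 965) = (14 - 4154)/(1/(945 - 2*(-12)/(-2 + 2*(-12))) + 965) = -4140/(1/(945 - 2*(-12)/(-2 - 24)) + 965) = -4140/(1/(945 - 2*(-12)/(-26)) + 965) = -4140/(1/(945 - 2*(-12)*(-1)/26) + 965) = -4140/(1/(945 - 1*12/13) + 965) = -4140/(1/(945 - 12/13) + 965) = -4140/(1/(12273/13) + 965) = -4140/(13/12273 + 965) = -4140/11843458/12273 = -4140*12273/11843458 = -25405110/5921729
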